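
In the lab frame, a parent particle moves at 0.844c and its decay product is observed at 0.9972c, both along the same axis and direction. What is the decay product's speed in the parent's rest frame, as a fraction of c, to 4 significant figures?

Inverse velocity addition: u' = (u − v)/(1 − uv/c²)
= (0.9972 − 0.844)/(1 − 0.9972×0.844) = 0.1532/0.158363 = 0.9674

u' ≈ 0.9674c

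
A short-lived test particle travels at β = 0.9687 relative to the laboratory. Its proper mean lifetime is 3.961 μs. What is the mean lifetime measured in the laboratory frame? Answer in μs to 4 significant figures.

Δt ≈ 15.96 μs

γ = 1/√(1 − 0.9687²) = 4.02845
Time dilation: Δt = γτ₀ = 4.02845 × 3.961 μs = 15.96 μs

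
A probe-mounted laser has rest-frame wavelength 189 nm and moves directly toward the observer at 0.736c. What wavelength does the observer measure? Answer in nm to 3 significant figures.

Relativistic Doppler: λ_obs = λ_src √((1−β)/(1+β))
= 189 × √(0.26400/1.7360) = 189 × 0.38997 = 73.7 nm

λ_obs ≈ 73.7 nm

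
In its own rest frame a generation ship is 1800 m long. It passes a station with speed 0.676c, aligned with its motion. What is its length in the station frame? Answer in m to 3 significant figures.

γ = 1/√(1 − 0.676²) = 1.3570
Length contraction: L = L₀/γ = 1800/1.3570 = 1330 m

L ≈ 1330 m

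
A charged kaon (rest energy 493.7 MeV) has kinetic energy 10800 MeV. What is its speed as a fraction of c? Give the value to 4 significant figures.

γ = 1 + K/(m₀c²) = 1 + 10800/493.7 = 22.8756
β = √(1 − 1/γ²) = 0.9990

β ≈ 0.9990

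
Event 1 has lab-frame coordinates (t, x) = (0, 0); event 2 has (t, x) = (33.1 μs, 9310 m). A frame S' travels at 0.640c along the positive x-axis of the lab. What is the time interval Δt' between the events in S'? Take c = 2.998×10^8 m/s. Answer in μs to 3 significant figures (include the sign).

γ = 1/√(1 − 0.640²) = 1.3014
Δt' = γ(Δt − vΔx/c²) = 1.3014 × (33.1 μs − 0.640×9310 m / (2.998×10^8 m/s))
= 1.3014 × (13.225 μs) = 17.2 μs

Δt' ≈ 17.2 μs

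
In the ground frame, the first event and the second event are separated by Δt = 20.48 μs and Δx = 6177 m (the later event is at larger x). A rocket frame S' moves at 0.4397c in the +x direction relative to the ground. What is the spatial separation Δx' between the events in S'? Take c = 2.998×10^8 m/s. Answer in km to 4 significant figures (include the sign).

γ = 1/√(1 − 0.4397²) = 1.11341
Δx' = γ(Δx − vΔt) = 1.11341 × (6177 m − 0.4397×(2.998×10^8 m/s)×20.48×10^-6 s)
= 1.11341 × (3477.28 m) = 3.872 km

Δx' ≈ 3.872 km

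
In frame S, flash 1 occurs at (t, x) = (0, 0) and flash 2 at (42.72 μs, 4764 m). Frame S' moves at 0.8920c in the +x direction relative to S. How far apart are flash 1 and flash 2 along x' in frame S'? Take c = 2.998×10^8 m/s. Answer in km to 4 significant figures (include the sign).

Δx' ≈ -14.73 km

γ = 1/√(1 − 0.8920²) = 2.21222
Δx' = γ(Δx − vΔt) = 2.21222 × (4764 m − 0.8920×(2.998×10^8 m/s)×42.72×10^-6 s)
= 2.21222 × (-6660.25 m) = -14.73 km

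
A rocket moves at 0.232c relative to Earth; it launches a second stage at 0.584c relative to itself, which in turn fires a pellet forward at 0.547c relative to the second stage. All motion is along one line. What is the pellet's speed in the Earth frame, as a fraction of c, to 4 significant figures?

Compose boost 2: (0.584 + 0.232)/(1 + 0.584×0.232) = 0.8160/1.13549 = 0.718634
Compose boost 3: (0.547 + 0.718634)/(1 + 0.547×0.718634) = 1.26563/1.39309 = 0.9085

u ≈ 0.9085c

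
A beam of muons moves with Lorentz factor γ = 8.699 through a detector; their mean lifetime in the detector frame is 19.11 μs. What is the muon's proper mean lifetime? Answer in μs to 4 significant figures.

τ₀ ≈ 2.197 μs

γ = 8.699 (given)
Proper time: τ₀ = Δt/γ = 19.11/8.699 = 2.197 μs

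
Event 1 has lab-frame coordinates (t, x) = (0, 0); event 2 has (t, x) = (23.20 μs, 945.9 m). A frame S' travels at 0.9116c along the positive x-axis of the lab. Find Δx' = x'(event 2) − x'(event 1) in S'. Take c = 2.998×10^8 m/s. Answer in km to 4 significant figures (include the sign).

γ = 1/√(1 − 0.9116²) = 2.43263
Δx' = γ(Δx − vΔt) = 2.43263 × (945.9 m − 0.9116×(2.998×10^8 m/s)×23.20×10^-6 s)
= 2.43263 × (-5394.61 m) = -13.12 km

Δx' ≈ -13.12 km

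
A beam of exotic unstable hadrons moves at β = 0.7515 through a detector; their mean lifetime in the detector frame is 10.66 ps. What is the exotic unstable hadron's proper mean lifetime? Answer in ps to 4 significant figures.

γ = 1/√(1 − 0.7515²) = 1.51576
Proper time: τ₀ = Δt/γ = 10.66/1.51576 = 7.033 ps

τ₀ ≈ 7.033 ps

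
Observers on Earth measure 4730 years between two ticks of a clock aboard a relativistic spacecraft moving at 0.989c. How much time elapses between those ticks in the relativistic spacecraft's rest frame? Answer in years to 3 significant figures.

τ₀ ≈ 700 years

γ = 1/√(1 − 0.989²) = 6.7606
Proper time: τ₀ = Δt/γ = 4730/6.7606 = 700 years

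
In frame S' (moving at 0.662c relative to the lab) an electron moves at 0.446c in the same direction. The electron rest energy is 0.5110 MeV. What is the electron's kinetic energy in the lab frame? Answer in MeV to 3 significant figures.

u_lab = (0.446 + 0.662)/(1 + 0.446×0.662) = 0.855432
γ = 1/√(1 − 0.855432²) = 1.9308
K = (γ − 1)m₀c² = (1.9308 − 1) × 0.5110 = 0.93082 × 0.5110 = 0.476 MeV

K ≈ 0.476 MeV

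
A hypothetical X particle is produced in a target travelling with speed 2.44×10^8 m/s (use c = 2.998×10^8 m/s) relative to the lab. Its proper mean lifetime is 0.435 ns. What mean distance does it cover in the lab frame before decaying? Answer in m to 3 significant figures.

β = v/c = 2.44×10^8 / 2.998×10^8 = 0.81388
γ = 1/√(1 − 0.81388²) = 1.7211
Dilated lifetime: Δt = γτ₀ = 1.7211 × 0.435 ns = 0.74866 ns
d = vΔt = 0.81388c × 0.74866 ns = 2.4400×10^8 m/s × 7.4866×10^-10 s = 0.183 m

d ≈ 0.183 m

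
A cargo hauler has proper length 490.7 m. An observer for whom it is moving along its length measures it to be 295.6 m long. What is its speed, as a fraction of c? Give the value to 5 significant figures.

β ≈ 0.79819

γ = L₀/L = 490.7/295.6 = 1.660014
β = √(1 − 1/γ²) = 0.79819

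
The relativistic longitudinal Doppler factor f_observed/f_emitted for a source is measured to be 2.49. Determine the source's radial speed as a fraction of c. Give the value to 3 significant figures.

f_obs/f_src = √((1+β)/(1−β)) = 2.49  ⇒  (1+β)/(1−β) = 6.2001
β = |1 − D²|/(1 + D²) = |1 − 6.2001|/(1 + 6.2001) = 0.722

β ≈ 0.722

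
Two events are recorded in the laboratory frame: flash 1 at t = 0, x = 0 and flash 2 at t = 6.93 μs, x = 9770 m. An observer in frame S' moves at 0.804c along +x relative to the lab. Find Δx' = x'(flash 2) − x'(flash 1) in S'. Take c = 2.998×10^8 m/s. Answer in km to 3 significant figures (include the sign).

Δx' ≈ 13.6 km

γ = 1/√(1 − 0.804²) = 1.6817
Δx' = γ(Δx − vΔt) = 1.6817 × (9770 m − 0.804×(2.998×10^8 m/s)×6.93×10^-6 s)
= 1.6817 × (8099.6 m) = 13.6 km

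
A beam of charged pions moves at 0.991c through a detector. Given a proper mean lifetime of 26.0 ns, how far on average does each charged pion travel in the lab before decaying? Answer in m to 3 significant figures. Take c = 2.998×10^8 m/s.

d ≈ 57.7 m

γ = 1/√(1 − 0.991²) = 7.4704
Dilated lifetime: Δt = γτ₀ = 7.4704 × 26.0 ns = 194.23 ns
d = vΔt = 0.991c × 194.23 ns = 2.9710×10^8 m/s × 1.9423×10^-7 s = 57.7 m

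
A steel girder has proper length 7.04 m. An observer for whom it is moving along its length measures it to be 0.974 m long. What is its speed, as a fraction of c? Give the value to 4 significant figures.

γ = L₀/L = 7.04/0.974 = 7.22793
β = √(1 − 1/γ²) = 0.9904

β ≈ 0.9904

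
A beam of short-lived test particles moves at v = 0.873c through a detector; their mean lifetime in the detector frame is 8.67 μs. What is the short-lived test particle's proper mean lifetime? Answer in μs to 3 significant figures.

γ = 1/√(1 − 0.873²) = 2.0504
Proper time: τ₀ = Δt/γ = 8.67/2.0504 = 4.23 μs

τ₀ ≈ 4.23 μs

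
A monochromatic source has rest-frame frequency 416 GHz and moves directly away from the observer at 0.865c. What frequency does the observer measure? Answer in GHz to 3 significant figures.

Relativistic Doppler: f_obs = f_src √((1−β)/(1+β))
= 416 × √(0.13500/1.8650) = 416 × 0.26905 = 112 GHz

f_obs ≈ 112 GHz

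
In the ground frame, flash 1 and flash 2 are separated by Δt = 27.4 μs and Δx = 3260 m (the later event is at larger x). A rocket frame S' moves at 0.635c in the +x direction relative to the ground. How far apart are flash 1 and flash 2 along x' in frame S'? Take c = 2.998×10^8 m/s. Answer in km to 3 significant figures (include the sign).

Δx' ≈ -2.53 km

γ = 1/√(1 − 0.635²) = 1.2945
Δx' = γ(Δx − vΔt) = 1.2945 × (3260 m − 0.635×(2.998×10^8 m/s)×27.4×10^-6 s)
= 1.2945 × (-1956.2 m) = -2.53 km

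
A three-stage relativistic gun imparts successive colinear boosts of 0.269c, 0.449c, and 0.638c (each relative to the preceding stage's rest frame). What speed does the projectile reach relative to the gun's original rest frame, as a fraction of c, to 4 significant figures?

Compose boost 2: (0.449 + 0.269)/(1 + 0.449×0.269) = 0.7180/1.12078 = 0.640625
Compose boost 3: (0.638 + 0.640625)/(1 + 0.638×0.640625) = 1.27862/1.40872 = 0.9077

u ≈ 0.9077c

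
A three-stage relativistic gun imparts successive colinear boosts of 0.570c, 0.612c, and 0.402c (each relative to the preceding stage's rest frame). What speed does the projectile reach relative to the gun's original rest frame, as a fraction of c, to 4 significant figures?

u ≈ 0.9453c

Compose boost 2: (0.612 + 0.570)/(1 + 0.612×0.570) = 1.182/1.34884 = 0.876309
Compose boost 3: (0.402 + 0.876309)/(1 + 0.402×0.876309) = 1.27831/1.35228 = 0.9453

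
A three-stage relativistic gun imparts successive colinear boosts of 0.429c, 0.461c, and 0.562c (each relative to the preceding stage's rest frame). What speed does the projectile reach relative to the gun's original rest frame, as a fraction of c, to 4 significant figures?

Compose boost 2: (0.461 + 0.429)/(1 + 0.461×0.429) = 0.8900/1.19777 = 0.743048
Compose boost 3: (0.562 + 0.743048)/(1 + 0.562×0.743048) = 1.30505/1.41759 = 0.9206

u ≈ 0.9206c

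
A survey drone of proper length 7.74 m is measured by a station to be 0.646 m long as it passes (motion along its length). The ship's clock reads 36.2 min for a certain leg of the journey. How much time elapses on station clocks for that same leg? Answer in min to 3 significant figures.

Δt ≈ 434 min

Length contraction ⇒ γ = L₀/L = 7.74/0.646 = 11.981
Time dilation: Δt = γτ₀ = 11.981 × 36.2 min = 434 min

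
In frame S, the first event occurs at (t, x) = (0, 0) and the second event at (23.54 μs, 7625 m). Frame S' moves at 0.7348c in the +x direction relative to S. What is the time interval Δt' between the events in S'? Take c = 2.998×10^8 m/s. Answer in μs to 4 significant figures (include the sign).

Δt' ≈ 7.152 μs

γ = 1/√(1 − 0.7348²) = 1.47431
Δt' = γ(Δt − vΔx/c²) = 1.47431 × (23.54 μs − 0.7348×7625 m / (2.998×10^8 m/s))
= 1.47431 × (4.85137 μs) = 7.152 μs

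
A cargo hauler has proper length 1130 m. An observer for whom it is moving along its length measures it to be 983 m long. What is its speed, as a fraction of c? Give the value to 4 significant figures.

β ≈ 0.4932

γ = L₀/L = 1130/983 = 1.14954
β = √(1 − 1/γ²) = 0.4932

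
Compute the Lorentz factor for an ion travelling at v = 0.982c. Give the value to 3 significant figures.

γ ≈ 5.29

γ = 1/√(1 − β²) = 1/√(1 − 0.982²) = 1/√(0.035676) = 5.29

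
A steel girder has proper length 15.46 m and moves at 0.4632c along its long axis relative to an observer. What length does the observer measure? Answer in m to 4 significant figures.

γ = 1/√(1 − 0.4632²) = 1.12834
Length contraction: L = L₀/γ = 15.46/1.12834 = 13.70 m

L ≈ 13.70 m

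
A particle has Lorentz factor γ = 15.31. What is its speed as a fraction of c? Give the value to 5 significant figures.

β ≈ 0.99786

β = √(1 − 1/γ²) = √(1 − 1/15.31²) = √(0.9957337) = 0.99786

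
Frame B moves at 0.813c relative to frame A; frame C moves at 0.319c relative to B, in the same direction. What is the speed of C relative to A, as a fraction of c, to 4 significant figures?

Compose boost 2: (0.319 + 0.813)/(1 + 0.319×0.813) = 1.132/1.25935 = 0.8989

u ≈ 0.8989c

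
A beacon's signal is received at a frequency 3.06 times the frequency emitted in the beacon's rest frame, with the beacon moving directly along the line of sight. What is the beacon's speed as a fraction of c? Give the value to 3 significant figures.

f_obs/f_src = √((1+β)/(1−β)) = 3.06  ⇒  (1+β)/(1−β) = 9.3636
β = |1 − D²|/(1 + D²) = |1 − 9.3636|/(1 + 9.3636) = 0.807

β ≈ 0.807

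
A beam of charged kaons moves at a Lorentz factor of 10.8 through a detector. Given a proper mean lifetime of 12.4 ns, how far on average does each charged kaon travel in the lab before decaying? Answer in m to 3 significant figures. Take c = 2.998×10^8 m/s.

d ≈ 40.0 m

β = √(1 − 1/γ²) = √(1 − 1/10.8²) = 0.99570
Dilated lifetime: Δt = γτ₀ = 10.8 × 12.4 ns = 133.92 ns
d = vΔt = 0.99570c × 133.92 ns = 2.9851×10^8 m/s × 1.3392×10^-7 s = 40.0 m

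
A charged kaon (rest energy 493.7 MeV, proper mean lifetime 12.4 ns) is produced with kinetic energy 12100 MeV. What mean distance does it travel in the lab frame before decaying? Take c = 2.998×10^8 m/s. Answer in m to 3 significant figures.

γ = 1 + K/(m₀c²) = 1 + 12100/493.7 = 25.509
β = √(1 − 1/γ²) = 0.99923
Dilated lifetime: γτ₀ = 25.509 × 12.4 ns = 316.31 ns
d = βc·γτ₀ = 0.99923 × (2.998×10^8 m/s) × 3.1631×10^-7 s = 94.8 m

d ≈ 94.8 m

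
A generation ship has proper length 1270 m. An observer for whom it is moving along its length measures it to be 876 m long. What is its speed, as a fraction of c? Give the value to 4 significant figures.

γ = L₀/L = 1270/876 = 1.44977
β = √(1 − 1/γ²) = 0.7240

β ≈ 0.7240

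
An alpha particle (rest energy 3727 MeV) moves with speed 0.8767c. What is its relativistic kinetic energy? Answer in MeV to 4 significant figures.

K ≈ 4021 MeV

γ = 1/√(1 − 0.8767²) = 2.07884
K = (γ − 1)m₀c² = (2.07884 − 1) × 3727 MeV = 1.07884 × 3727 MeV = 4021 MeV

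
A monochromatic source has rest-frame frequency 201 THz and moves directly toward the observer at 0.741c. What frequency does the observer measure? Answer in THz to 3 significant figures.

f_obs ≈ 521 THz

Relativistic Doppler: f_obs = f_src √((1+β)/(1−β))
= 201 × √(1.7410/0.25900) = 201 × 2.5927 = 521 THz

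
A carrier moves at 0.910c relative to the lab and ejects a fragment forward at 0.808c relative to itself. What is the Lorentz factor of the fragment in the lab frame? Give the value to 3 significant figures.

γ ≈ 7.10

u_lab = (0.808 + 0.910)/(1 + 0.808×0.910) = 1.718/1.73528 = 0.990042
γ = 1/√(1 − 0.990042²) = 7.10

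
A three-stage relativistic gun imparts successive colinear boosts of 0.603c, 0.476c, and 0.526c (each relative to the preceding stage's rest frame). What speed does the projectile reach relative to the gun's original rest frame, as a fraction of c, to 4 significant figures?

Compose boost 2: (0.476 + 0.603)/(1 + 0.476×0.603) = 1.079/1.28703 = 0.838366
Compose boost 3: (0.526 + 0.838366)/(1 + 0.526×0.838366) = 1.36437/1.44098 = 0.9468

u ≈ 0.9468c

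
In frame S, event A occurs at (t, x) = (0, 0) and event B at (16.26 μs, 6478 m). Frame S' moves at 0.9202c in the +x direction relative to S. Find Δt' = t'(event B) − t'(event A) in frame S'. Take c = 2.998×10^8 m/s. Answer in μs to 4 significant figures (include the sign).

Δt' ≈ -9.256 μs

γ = 1/√(1 − 0.9202²) = 2.55461
Δt' = γ(Δt − vΔx/c²) = 2.55461 × (16.26 μs − 0.9202×6478 m / (2.998×10^8 m/s))
= 2.55461 × (-3.62344 μs) = -9.256 μs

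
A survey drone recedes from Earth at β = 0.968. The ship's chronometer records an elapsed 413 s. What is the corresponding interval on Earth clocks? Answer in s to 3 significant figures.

γ = 1/√(1 − 0.968²) = 3.9849
Time dilation: Δt = γτ₀ = 3.9849 × 413 s = 1650 s

Δt ≈ 1650 s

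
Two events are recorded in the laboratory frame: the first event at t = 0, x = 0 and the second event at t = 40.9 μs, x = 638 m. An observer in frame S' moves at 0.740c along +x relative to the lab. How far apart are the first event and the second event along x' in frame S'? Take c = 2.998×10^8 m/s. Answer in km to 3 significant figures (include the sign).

γ = 1/√(1 − 0.740²) = 1.4868
Δx' = γ(Δx − vΔt) = 1.4868 × (638 m − 0.740×(2.998×10^8 m/s)×40.9×10^-6 s)
= 1.4868 × (-8435.7 m) = -12.5 km

Δx' ≈ -12.5 km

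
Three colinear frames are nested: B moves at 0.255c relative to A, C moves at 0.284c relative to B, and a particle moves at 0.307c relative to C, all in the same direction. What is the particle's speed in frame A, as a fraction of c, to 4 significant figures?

Compose boost 2: (0.284 + 0.255)/(1 + 0.284×0.255) = 0.5390/1.07242 = 0.502602
Compose boost 3: (0.307 + 0.502602)/(1 + 0.307×0.502602) = 0.809602/1.15430 = 0.7014

u ≈ 0.7014c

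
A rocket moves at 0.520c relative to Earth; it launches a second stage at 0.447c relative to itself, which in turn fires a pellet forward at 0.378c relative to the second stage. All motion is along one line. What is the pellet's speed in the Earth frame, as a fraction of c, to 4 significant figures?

u ≈ 0.8967c

Compose boost 2: (0.447 + 0.520)/(1 + 0.447×0.520) = 0.9670/1.23244 = 0.784622
Compose boost 3: (0.378 + 0.784622)/(1 + 0.378×0.784622) = 1.16262/1.29659 = 0.8967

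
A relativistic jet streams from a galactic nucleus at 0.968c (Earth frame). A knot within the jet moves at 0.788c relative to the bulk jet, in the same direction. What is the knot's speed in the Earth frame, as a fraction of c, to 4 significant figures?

u ≈ 0.9962c

Relativistic velocity addition: u = (u' + v)/(1 + u'v/c²)
= (0.788 + 0.968)/(1 + 0.788×0.968) = 1.756/1.76278 = 0.9962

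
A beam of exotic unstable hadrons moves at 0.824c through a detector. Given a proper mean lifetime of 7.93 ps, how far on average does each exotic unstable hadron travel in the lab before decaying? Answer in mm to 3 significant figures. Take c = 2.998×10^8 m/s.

γ = 1/√(1 − 0.824²) = 1.7649
Dilated lifetime: Δt = γτ₀ = 1.7649 × 7.93 ps = 13.996 ps
d = vΔt = 0.824c × 13.996 ps = 2.4704×10^8 m/s × 1.3996×10^-11 s = 3.46 mm

d ≈ 3.46 mm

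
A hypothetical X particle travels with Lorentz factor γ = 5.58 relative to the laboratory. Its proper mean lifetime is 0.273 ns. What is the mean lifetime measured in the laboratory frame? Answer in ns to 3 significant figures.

γ = 5.58 (given)
Time dilation: Δt = γτ₀ = 5.58 × 0.273 ns = 1.52 ns

Δt ≈ 1.52 ns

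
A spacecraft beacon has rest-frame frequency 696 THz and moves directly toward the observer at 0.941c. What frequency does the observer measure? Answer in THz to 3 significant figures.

Relativistic Doppler: f_obs = f_src √((1+β)/(1−β))
= 696 × √(1.9410/0.059000) = 696 × 5.7357 = 3990 THz

f_obs ≈ 3990 THz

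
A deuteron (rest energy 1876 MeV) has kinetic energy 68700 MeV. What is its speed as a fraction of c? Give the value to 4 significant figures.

γ = 1 + K/(m₀c²) = 1 + 68700/1876 = 37.6205
β = √(1 − 1/γ²) = 0.9996

β ≈ 0.9996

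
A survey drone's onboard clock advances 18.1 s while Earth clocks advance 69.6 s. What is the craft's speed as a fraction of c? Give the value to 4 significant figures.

β ≈ 0.9656

γ = Δt/τ₀ = 69.6/18.1 = 3.84530
β = √(1 − 1/γ²) = √(1 − 1/3.84530²) = 0.9656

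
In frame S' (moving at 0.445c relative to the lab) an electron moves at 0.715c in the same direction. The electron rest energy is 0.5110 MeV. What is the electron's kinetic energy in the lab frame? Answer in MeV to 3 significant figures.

K ≈ 0.565 MeV

u_lab = (0.715 + 0.445)/(1 + 0.715×0.445) = 0.880005
γ = 1/√(1 − 0.880005²) = 2.1054
K = (γ − 1)m₀c² = (2.1054 − 1) × 0.5110 = 1.1054 × 0.5110 = 0.565 MeV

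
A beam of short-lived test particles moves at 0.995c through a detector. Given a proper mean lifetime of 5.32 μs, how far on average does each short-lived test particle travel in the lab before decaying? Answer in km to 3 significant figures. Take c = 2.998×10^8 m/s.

d ≈ 15.9 km

γ = 1/√(1 − 0.995²) = 10.013
Dilated lifetime: Δt = γτ₀ = 10.013 × 5.32 μs = 53.267 μs
d = vΔt = 0.995c × 53.267 μs = 2.9830×10^8 m/s × 5.3267×10^-5 s = 15.9 km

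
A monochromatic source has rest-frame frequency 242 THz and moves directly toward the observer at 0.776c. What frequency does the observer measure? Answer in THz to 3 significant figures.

f_obs ≈ 681 THz

Relativistic Doppler: f_obs = f_src √((1+β)/(1−β))
= 242 × √(1.7760/0.22400) = 242 × 2.8158 = 681 THz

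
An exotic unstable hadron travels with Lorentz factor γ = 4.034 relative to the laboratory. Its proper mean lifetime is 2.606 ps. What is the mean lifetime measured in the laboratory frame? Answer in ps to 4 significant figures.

γ = 4.034 (given)
Time dilation: Δt = γτ₀ = 4.034 × 2.606 ps = 10.51 ps

Δt ≈ 10.51 ps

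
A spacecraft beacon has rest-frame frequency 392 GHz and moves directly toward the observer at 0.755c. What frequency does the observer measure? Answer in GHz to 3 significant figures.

f_obs ≈ 1050 GHz

Relativistic Doppler: f_obs = f_src √((1+β)/(1−β))
= 392 × √(1.7550/0.24500) = 392 × 2.6764 = 1050 GHz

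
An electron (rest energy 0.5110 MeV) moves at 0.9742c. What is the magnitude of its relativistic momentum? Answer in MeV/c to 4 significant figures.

γ = 1/√(1 − 0.9742²) = 4.43093
p = γβm₀c = 4.43093 × 0.9742 × 0.5110 MeV/c = 2.206 MeV/c

p ≈ 2.206 MeV/c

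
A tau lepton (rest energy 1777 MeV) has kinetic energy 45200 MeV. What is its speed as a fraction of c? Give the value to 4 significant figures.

β ≈ 0.9993

γ = 1 + K/(m₀c²) = 1 + 45200/1777 = 26.4361
β = √(1 − 1/γ²) = 0.9993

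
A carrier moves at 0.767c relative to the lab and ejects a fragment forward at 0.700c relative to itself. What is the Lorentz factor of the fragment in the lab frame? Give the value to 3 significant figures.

γ ≈ 3.35

u_lab = (0.700 + 0.767)/(1 + 0.700×0.767) = 1.467/1.53690 = 0.954519
γ = 1/√(1 − 0.954519²) = 3.35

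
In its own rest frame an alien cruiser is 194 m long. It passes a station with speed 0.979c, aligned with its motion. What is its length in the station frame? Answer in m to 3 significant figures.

L ≈ 39.5 m

γ = 1/√(1 − 0.979²) = 4.9053
Length contraction: L = L₀/γ = 194/4.9053 = 39.5 m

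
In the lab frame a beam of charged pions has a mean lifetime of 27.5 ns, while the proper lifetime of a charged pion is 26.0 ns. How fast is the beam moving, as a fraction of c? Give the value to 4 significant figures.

γ = Δt/τ₀ = 27.5/26.0 = 1.05769
β = √(1 − 1/γ²) = √(1 − 1/1.05769²) = 0.3258

β ≈ 0.3258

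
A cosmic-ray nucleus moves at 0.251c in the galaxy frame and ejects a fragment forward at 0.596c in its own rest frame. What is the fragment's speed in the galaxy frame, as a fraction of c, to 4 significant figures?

u ≈ 0.7368c

Compose boost 2: (0.596 + 0.251)/(1 + 0.596×0.251) = 0.8470/1.14960 = 0.7368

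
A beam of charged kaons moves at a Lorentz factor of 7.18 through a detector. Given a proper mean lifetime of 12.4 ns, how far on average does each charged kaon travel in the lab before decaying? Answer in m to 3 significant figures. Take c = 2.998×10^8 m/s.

d ≈ 26.4 m

β = √(1 − 1/γ²) = √(1 − 1/7.18²) = 0.99025
Dilated lifetime: Δt = γτ₀ = 7.18 × 12.4 ns = 89.032 ns
d = vΔt = 0.99025c × 89.032 ns = 2.9688×10^8 m/s × 8.9032×10^-8 s = 26.4 m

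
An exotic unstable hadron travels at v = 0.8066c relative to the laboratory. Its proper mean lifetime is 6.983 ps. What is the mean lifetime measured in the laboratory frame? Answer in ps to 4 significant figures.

γ = 1/√(1 − 0.8066²) = 1.69177
Time dilation: Δt = γτ₀ = 1.69177 × 6.983 ps = 11.81 ps

Δt ≈ 11.81 ps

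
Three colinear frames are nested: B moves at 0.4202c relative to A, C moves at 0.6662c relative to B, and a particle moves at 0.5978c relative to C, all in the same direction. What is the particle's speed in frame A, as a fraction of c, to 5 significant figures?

u ≈ 0.95966c

Compose boost 2: (0.6662 + 0.4202)/(1 + 0.6662×0.4202) = 1.0864/1.279937 = 0.8487916
Compose boost 3: (0.5978 + 0.8487916)/(1 + 0.5978×0.8487916) = 1.446592/1.507408 = 0.95966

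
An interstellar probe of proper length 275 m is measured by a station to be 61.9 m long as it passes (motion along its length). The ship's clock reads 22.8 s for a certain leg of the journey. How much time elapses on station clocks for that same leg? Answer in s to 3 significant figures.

Length contraction ⇒ γ = L₀/L = 275/61.9 = 4.4426
Time dilation: Δt = γτ₀ = 4.4426 × 22.8 s = 101 s

Δt ≈ 101 s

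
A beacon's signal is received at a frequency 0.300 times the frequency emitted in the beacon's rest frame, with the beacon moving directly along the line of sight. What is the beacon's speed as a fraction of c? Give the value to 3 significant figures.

f_obs/f_src = √((1−β)/(1+β)) = 0.300  ⇒  (1−β)/(1+β) = 0.090000
β = |1 − D²|/(1 + D²) = |1 − 0.090000|/(1 + 0.090000) = 0.835

β ≈ 0.835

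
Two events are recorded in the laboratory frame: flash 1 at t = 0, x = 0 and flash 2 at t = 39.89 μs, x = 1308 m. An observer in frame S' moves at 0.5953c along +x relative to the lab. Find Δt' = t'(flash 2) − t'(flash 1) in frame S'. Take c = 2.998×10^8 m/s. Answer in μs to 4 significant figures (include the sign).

Δt' ≈ 46.41 μs

γ = 1/√(1 − 0.5953²) = 1.24455
Δt' = γ(Δt − vΔx/c²) = 1.24455 × (39.89 μs − 0.5953×1308 m / (2.998×10^8 m/s))
= 1.24455 × (37.2928 μs) = 46.41 μs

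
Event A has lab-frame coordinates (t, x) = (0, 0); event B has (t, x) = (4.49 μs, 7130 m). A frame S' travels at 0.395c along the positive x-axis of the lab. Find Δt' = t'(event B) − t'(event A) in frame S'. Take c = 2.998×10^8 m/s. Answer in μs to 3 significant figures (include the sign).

Δt' ≈ -5.34 μs

γ = 1/√(1 − 0.395²) = 1.0885
Δt' = γ(Δt − vΔx/c²) = 1.0885 × (4.49 μs − 0.395×7130 m / (2.998×10^8 m/s))
= 1.0885 × (-4.9041 μs) = -5.34 μs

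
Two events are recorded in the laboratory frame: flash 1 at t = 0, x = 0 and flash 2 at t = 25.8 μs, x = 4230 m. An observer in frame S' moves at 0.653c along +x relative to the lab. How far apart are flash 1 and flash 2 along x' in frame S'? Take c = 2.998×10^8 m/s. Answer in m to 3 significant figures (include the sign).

Δx' ≈ -1080 m

γ = 1/√(1 − 0.653²) = 1.3204
Δx' = γ(Δx − vΔt) = 1.3204 × (4230 m − 0.653×(2.998×10^8 m/s)×25.8×10^-6 s)
= 1.3204 × (-820.85 m) = -1080 m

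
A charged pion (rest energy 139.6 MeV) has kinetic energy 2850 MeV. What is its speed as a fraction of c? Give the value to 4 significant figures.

γ = 1 + K/(m₀c²) = 1 + 2850/139.6 = 21.4155
β = √(1 − 1/γ²) = 0.9989

β ≈ 0.9989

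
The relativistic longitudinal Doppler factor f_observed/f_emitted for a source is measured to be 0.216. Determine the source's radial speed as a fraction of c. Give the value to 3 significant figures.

f_obs/f_src = √((1−β)/(1+β)) = 0.216  ⇒  (1−β)/(1+β) = 0.046656
β = |1 − D²|/(1 + D²) = |1 − 0.046656|/(1 + 0.046656) = 0.911

β ≈ 0.911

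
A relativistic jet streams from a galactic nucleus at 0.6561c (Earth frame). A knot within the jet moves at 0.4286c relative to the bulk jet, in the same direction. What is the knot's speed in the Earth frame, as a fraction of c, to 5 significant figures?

u ≈ 0.84663c

Relativistic velocity addition: u = (u' + v)/(1 + u'v/c²)
= (0.4286 + 0.6561)/(1 + 0.4286×0.6561) = 1.0847/1.281204 = 0.84663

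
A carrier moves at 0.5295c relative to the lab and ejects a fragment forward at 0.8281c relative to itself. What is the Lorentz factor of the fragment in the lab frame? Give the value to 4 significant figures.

u_lab = (0.8281 + 0.5295)/(1 + 0.8281×0.5295) = 1.3576/1.438479 = 0.9437747
γ = 1/√(1 − 0.9437747²) = 3.025

γ ≈ 3.025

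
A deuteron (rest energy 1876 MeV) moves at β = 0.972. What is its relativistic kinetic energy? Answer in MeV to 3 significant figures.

γ = 1/√(1 − 0.972²) = 4.2557
K = (γ − 1)m₀c² = (4.2557 − 1) × 1876 MeV = 3.2557 × 1876 MeV = 6110 MeV

K ≈ 6110 MeV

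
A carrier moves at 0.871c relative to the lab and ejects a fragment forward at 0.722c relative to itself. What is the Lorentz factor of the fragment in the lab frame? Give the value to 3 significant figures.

γ ≈ 4.79

u_lab = (0.722 + 0.871)/(1 + 0.722×0.871) = 1.593/1.62886 = 0.977983
γ = 1/√(1 − 0.977983²) = 4.79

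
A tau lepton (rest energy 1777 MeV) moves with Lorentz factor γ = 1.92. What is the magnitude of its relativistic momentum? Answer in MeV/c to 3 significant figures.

p ≈ 2910 MeV/c

β = √(1 − 1/γ²) = √(1 − 1/1.92²) = 0.85366
p = γβm₀c = 1.92 × 0.85366 × 1777 MeV/c = 2910 MeV/c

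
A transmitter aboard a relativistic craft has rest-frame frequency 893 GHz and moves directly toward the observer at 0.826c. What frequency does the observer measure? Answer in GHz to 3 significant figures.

f_obs ≈ 2890 GHz

Relativistic Doppler: f_obs = f_src √((1+β)/(1−β))
= 893 × √(1.8260/0.17400) = 893 × 3.2395 = 2890 GHz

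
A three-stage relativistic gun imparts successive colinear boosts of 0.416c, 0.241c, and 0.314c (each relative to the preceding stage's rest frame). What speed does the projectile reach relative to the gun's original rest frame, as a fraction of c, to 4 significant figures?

u ≈ 0.7673c

Compose boost 2: (0.241 + 0.416)/(1 + 0.241×0.416) = 0.6570/1.10026 = 0.597134
Compose boost 3: (0.314 + 0.597134)/(1 + 0.314×0.597134) = 0.911134/1.18750 = 0.7673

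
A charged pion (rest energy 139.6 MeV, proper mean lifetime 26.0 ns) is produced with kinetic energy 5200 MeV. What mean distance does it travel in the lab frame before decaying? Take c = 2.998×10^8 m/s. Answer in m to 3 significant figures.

d ≈ 298 m

γ = 1 + K/(m₀c²) = 1 + 5200/139.6 = 38.249
β = √(1 − 1/γ²) = 0.99966
Dilated lifetime: γτ₀ = 38.249 × 26.0 ns = 994.48 ns
d = βc·γτ₀ = 0.99966 × (2.998×10^8 m/s) × 9.9448×10^-7 s = 298 m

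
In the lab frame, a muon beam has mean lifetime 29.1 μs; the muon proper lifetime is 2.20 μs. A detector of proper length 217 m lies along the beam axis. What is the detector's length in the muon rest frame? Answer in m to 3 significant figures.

L ≈ 16.4 m

Time dilation ⇒ γ = Δt/τ₀ = 29.1/2.20 = 13.227
Length contraction: L = L₀/γ = 217/13.227 = 16.4 m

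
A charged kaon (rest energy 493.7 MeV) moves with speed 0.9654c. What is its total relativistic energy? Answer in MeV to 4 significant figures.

E ≈ 1893 MeV

γ = 1/√(1 − 0.9654²) = 3.83474
E = γm₀c² = 3.83474 × 493.7 MeV = 1893 MeV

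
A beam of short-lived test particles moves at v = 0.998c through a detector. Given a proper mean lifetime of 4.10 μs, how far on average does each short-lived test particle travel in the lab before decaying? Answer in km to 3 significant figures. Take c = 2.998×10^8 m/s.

d ≈ 19.4 km

γ = 1/√(1 − 0.998²) = 15.819
Dilated lifetime: Δt = γτ₀ = 15.819 × 4.10 μs = 64.859 μs
d = vΔt = 0.998c × 64.859 μs = 2.9920×10^8 m/s × 6.4859×10^-5 s = 19.4 km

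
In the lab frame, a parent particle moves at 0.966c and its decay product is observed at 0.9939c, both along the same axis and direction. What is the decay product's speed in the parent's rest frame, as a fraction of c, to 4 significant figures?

u' ≈ 0.6994c

Inverse velocity addition: u' = (u − v)/(1 − uv/c²)
= (0.9939 − 0.966)/(1 − 0.9939×0.966) = 0.02790/0.0398926 = 0.6994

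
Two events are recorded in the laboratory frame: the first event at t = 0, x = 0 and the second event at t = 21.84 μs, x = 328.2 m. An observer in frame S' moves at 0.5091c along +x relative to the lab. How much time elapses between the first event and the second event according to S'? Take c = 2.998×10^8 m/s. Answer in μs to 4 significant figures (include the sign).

Δt' ≈ 24.73 μs

γ = 1/√(1 − 0.5091²) = 1.16184
Δt' = γ(Δt − vΔx/c²) = 1.16184 × (21.84 μs − 0.5091×328.2 m / (2.998×10^8 m/s))
= 1.16184 × (21.2827 μs) = 24.73 μs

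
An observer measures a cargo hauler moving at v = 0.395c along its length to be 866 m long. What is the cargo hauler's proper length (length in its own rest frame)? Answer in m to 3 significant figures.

L₀ ≈ 943 m

γ = 1/√(1 − 0.395²) = 1.0885
L₀ = γL = 1.0885 × 866 = 943 m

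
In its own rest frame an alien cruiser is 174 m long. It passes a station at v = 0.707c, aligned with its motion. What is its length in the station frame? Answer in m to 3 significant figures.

γ = 1/√(1 − 0.707²) = 1.4140
Length contraction: L = L₀/γ = 174/1.4140 = 123 m

L ≈ 123 m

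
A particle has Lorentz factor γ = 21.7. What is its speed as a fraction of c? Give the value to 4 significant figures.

β = √(1 − 1/γ²) = √(1 − 1/21.7²) = √(0.997876) = 0.9989

β ≈ 0.9989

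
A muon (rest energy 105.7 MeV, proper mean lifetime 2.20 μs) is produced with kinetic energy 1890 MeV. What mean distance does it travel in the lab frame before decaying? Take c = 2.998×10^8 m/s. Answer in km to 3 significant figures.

γ = 1 + K/(m₀c²) = 1 + 1890/105.7 = 18.881
β = √(1 − 1/γ²) = 0.99860
Dilated lifetime: γτ₀ = 18.881 × 2.20 μs = 41.538 μs
d = βc·γτ₀ = 0.99860 × (2.998×10^8 m/s) × 4.1538×10^-5 s = 12.4 km

d ≈ 12.4 km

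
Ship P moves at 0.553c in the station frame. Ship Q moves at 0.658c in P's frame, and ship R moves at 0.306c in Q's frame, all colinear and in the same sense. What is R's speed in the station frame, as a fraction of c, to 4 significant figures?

Compose boost 2: (0.658 + 0.553)/(1 + 0.658×0.553) = 1.211/1.36387 = 0.887912
Compose boost 3: (0.306 + 0.887912)/(1 + 0.306×0.887912) = 1.19391/1.27170 = 0.9388

u ≈ 0.9388c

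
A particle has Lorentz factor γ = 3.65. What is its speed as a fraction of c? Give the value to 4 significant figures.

β ≈ 0.9617

β = √(1 − 1/γ²) = √(1 − 1/3.65²) = √(0.924939) = 0.9617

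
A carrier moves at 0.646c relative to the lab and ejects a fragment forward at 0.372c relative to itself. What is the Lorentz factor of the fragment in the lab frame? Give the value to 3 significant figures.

γ ≈ 1.75

u_lab = (0.372 + 0.646)/(1 + 0.372×0.646) = 1.018/1.24031 = 0.820761
γ = 1/√(1 − 0.820761²) = 1.75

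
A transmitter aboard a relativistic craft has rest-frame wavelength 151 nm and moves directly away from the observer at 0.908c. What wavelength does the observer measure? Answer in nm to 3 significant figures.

Relativistic Doppler: λ_obs = λ_src √((1+β)/(1−β))
= 151 × √(1.9080/0.092000) = 151 × 4.5540 = 688 nm

λ_obs ≈ 688 nm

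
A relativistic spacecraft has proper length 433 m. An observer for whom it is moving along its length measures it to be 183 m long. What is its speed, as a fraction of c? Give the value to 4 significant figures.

γ = L₀/L = 433/183 = 2.36612
β = √(1 − 1/γ²) = 0.9063

β ≈ 0.9063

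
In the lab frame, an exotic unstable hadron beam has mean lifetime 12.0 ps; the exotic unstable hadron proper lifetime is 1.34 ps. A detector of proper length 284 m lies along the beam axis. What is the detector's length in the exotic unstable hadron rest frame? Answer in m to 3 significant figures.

Time dilation ⇒ γ = Δt/τ₀ = 12.0/1.34 = 8.9552
Length contraction: L = L₀/γ = 284/8.9552 = 31.7 m

L ≈ 31.7 m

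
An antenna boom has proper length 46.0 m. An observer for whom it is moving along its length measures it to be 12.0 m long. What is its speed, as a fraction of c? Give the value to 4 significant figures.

β ≈ 0.9654

γ = L₀/L = 46.0/12.0 = 3.83333
β = √(1 − 1/γ²) = 0.9654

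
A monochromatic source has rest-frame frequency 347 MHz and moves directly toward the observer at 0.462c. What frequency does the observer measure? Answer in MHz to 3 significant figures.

f_obs ≈ 572 MHz

Relativistic Doppler: f_obs = f_src √((1+β)/(1−β))
= 347 × √(1.4620/0.53800) = 347 × 1.6485 = 572 MHz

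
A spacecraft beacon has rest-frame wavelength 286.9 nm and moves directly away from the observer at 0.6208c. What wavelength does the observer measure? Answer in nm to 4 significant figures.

Relativistic Doppler: λ_obs = λ_src √((1+β)/(1−β))
= 286.9 × √(1.62080/0.379200) = 286.9 × 2.06743 = 593.1 nm

λ_obs ≈ 593.1 nm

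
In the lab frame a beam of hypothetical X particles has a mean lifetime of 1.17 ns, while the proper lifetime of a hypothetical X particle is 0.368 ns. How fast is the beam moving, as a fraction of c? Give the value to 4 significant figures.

γ = Δt/τ₀ = 1.17/0.368 = 3.17935
β = √(1 − 1/γ²) = √(1 − 1/3.17935²) = 0.9492

β ≈ 0.9492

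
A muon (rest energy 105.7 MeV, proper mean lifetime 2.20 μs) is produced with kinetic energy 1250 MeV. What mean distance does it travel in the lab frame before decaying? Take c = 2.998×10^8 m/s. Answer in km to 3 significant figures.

γ = 1 + K/(m₀c²) = 1 + 1250/105.7 = 12.826
β = √(1 − 1/γ²) = 0.99696
Dilated lifetime: γτ₀ = 12.826 × 2.20 μs = 28.217 μs
d = βc·γτ₀ = 0.99696 × (2.998×10^8 m/s) × 2.8217×10^-5 s = 8.43 km

d ≈ 8.43 km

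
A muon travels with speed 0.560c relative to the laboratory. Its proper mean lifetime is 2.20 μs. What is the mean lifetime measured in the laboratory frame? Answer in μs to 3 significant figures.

γ = 1/√(1 − 0.560²) = 1.2070
Time dilation: Δt = γτ₀ = 1.2070 × 2.20 μs = 2.66 μs

Δt ≈ 2.66 μs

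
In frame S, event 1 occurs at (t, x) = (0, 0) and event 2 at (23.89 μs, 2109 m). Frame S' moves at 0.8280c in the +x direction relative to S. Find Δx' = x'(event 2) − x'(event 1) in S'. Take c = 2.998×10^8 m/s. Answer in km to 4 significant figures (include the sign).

Δx' ≈ -6.815 km

γ = 1/√(1 − 0.8280²) = 1.78340
Δx' = γ(Δx − vΔt) = 1.78340 × (2109 m − 0.8280×(2.998×10^8 m/s)×23.89×10^-6 s)
= 1.78340 × (-3821.32 m) = -6.815 km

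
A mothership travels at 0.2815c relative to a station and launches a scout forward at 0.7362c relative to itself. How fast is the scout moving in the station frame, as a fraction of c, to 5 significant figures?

u ≈ 0.84300c

Compose boost 2: (0.7362 + 0.2815)/(1 + 0.7362×0.2815) = 1.0177/1.207240 = 0.84300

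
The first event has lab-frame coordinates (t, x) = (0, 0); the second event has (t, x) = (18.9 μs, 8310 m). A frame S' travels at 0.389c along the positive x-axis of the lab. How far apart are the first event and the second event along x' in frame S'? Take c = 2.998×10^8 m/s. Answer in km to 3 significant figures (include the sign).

Δx' ≈ 6.63 km

γ = 1/√(1 − 0.389²) = 1.0855
Δx' = γ(Δx − vΔt) = 1.0855 × (8310 m − 0.389×(2.998×10^8 m/s)×18.9×10^-6 s)
= 1.0855 × (6105.8 m) = 6.63 km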